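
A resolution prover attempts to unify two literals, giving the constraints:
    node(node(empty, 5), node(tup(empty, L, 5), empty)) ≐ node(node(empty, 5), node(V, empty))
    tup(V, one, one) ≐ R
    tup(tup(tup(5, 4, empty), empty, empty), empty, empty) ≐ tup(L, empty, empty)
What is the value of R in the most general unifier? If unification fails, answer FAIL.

tup(tup(empty, tup(tup(5, 4, empty), empty, empty), 5), one, one)

Decompose node/2: node(empty, 5) ≐ node(empty, 5),  node(tup(empty, L, 5), empty) ≐ node(V, empty).
Delete trivial equation node(empty, 5) ≐ node(empty, 5).
Decompose node/2: tup(empty, L, 5) ≐ V,  empty ≐ empty.
Bind V := tup(empty, L, 5); substituting into the one remaining equation that mentions V gives: tup(tup(empty, L, 5), one, one) ≐ R.
Delete trivial equation empty ≐ empty.
Bind R := tup(tup(empty, L, 5), one, one); no other remaining equation mentions R.
Decompose tup/3: tup(tup(5, 4, empty), empty, empty) ≐ L,  empty ≐ empty,  empty ≐ empty.
Bind L := tup(tup(5, 4, empty), empty, empty); no other remaining equation mentions L. Substituting into the earlier bindings gives V := tup(empty, tup(tup(5, 4, empty), empty, empty), 5), R := tup(tup(empty, tup(tup(5, 4, empty), empty, empty), 5), one, one).
Delete trivial equation empty ≐ empty.
Delete trivial equation empty ≐ empty.
MGU = { V ↦ tup(empty, tup(tup(5, 4, empty), empty, empty), 5), R ↦ tup(tup(empty, tup(tup(5, 4, empty), empty, empty), 5), one, one), L ↦ tup(tup(5, 4, empty), empty, empty) }, so R ↦ tup(tup(empty, tup(tup(5, 4, empty), empty, empty), 5), one, one).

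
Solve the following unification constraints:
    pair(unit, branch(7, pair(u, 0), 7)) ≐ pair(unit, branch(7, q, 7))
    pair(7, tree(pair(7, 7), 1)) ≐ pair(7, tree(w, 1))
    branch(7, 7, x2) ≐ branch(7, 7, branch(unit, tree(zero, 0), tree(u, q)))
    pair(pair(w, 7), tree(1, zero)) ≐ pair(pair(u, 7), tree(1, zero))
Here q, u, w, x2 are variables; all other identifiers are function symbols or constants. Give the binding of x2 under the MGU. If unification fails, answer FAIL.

branch(unit, tree(zero, 0), tree(pair(7, 7), pair(pair(7, 7), 0)))

Decompose pair/2: unit ≐ unit,  branch(7, pair(u, 0), 7) ≐ branch(7, q, 7).
Delete trivial equation unit ≐ unit.
Decompose branch/3: 7 ≐ 7,  pair(u, 0) ≐ q,  7 ≐ 7.
Delete trivial equation 7 ≐ 7.
Bind q := pair(u, 0); substituting into the one remaining equation that mentions q gives: branch(7, 7, x2) ≐ branch(7, 7, branch(unit, tree(zero, 0), tree(u, pair(u, 0)))).
Delete trivial equation 7 ≐ 7.
Decompose pair/2: 7 ≐ 7,  tree(pair(7, 7), 1) ≐ tree(w, 1).
Delete trivial equation 7 ≐ 7.
Decompose tree/2: pair(7, 7) ≐ w,  1 ≐ 1.
Bind w := pair(7, 7); substituting into the one remaining equation that mentions w gives: pair(pair(pair(7, 7), 7), tree(1, zero)) ≐ pair(pair(u, 7), tree(1, zero)).
Delete trivial equation 1 ≐ 1.
Decompose branch/3: 7 ≐ 7,  7 ≐ 7,  x2 ≐ branch(unit, tree(zero, 0), tree(u, pair(u, 0))).
Delete trivial equation 7 ≐ 7.
Delete trivial equation 7 ≐ 7.
Bind x2 := branch(unit, tree(zero, 0), tree(u, pair(u, 0))); no other remaining equation mentions x2.
Decompose pair/2: pair(pair(7, 7), 7) ≐ pair(u, 7),  tree(1, zero) ≐ tree(1, zero).
Decompose pair/2: pair(7, 7) ≐ u,  7 ≐ 7.
Bind u := pair(7, 7); no other remaining equation mentions u. Substituting into the earlier bindings gives q := pair(pair(7, 7), 0), x2 := branch(unit, tree(zero, 0), tree(pair(7, 7), pair(pair(7, 7), 0))).
Delete trivial equation 7 ≐ 7.
Delete trivial equation tree(1, zero) ≐ tree(1, zero).
MGU = { q -> pair(pair(7, 7), 0), w -> pair(7, 7), x2 -> branch(unit, tree(zero, 0), tree(pair(7, 7), pair(pair(7, 7), 0))), u -> pair(7, 7) }, so x2 -> branch(unit, tree(zero, 0), tree(pair(7, 7), pair(pair(7, 7), 0))).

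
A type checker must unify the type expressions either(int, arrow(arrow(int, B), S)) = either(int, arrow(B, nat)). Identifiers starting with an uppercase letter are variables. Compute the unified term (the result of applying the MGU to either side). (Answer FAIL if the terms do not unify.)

Decompose either/2: int = int,  arrow(arrow(int, B), S) = arrow(B, nat).
Delete trivial equation int = int.
Decompose arrow/2: arrow(int, B) = B,  S = nat.
Occurs check fails: B occurs in arrow(int, B); the equation B = arrow(int, B) has no finite solution.

FAIL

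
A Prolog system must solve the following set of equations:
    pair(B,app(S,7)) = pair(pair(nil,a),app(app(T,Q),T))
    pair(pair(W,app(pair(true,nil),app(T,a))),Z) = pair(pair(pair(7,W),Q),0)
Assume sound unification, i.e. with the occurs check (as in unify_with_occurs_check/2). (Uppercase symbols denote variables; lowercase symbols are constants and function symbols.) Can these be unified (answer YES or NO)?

NO

Decompose pair/2: B = pair(nil,a),  app(S,7) = app(app(T,Q),T).
Bind B := pair(nil,a); no other remaining equation mentions B.
Decompose app/2: S = app(T,Q),  7 = T.
Bind S := app(T,Q); no other remaining equation mentions S.
Bind T := 7; substituting into the remaining equation gives: pair(pair(W,app(pair(true,nil),app(7,a))),Z) = pair(pair(pair(7,W),Q),0). Substituting into the earlier binding gives S := app(7,Q).
Decompose pair/2: pair(W,app(pair(true,nil),app(7,a))) = pair(pair(7,W),Q),  Z = 0.
Decompose pair/2: W = pair(7,W),  app(pair(true,nil),app(7,a)) = Q.
Occurs check fails: W occurs in pair(7,W); the equation W = pair(7,W) has no finite solution.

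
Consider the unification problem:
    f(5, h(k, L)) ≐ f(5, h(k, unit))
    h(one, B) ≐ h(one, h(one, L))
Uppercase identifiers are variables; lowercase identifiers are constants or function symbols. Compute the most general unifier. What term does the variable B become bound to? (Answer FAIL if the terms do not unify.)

Decompose f/2: 5 ≐ 5,  h(k, L) ≐ h(k, unit).
Delete trivial equation 5 ≐ 5.
Decompose h/2: k ≐ k,  L ≐ unit.
Delete trivial equation k ≐ k.
Bind L := unit; substituting into the remaining equation gives: h(one, B) ≐ h(one, h(one, unit)).
Decompose h/2: one ≐ one,  B ≐ h(one, unit).
Delete trivial equation one ≐ one.
Bind B := h(one, unit).
MGU = { L -> unit, B -> h(one, unit) }, so B -> h(one, unit).

h(one, unit)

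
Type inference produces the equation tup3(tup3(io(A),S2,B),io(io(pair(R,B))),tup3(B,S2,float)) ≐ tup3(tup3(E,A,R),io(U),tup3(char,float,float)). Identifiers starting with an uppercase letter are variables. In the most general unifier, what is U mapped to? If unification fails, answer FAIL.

Decompose tup3/3: tup3(io(A),S2,B) ≐ tup3(E,A,R),  io(io(pair(R,B))) ≐ io(U),  tup3(B,S2,float) ≐ tup3(char,float,float).
Decompose tup3/3: io(A) ≐ E,  S2 ≐ A,  B ≐ R.
Bind E := io(A); no other remaining equation mentions E.
Bind S2 := A; substituting into the one remaining equation that mentions S2 gives: tup3(B,A,float) ≐ tup3(char,float,float).
Bind B := R; substituting into the remaining equations gives: io(io(pair(R,R))) ≐ io(U),  tup3(R,A,float) ≐ tup3(char,float,float).
Decompose io/1: io(pair(R,R)) ≐ U.
Bind U := io(pair(R,R)); no other remaining equation mentions U.
Decompose tup3/3: R ≐ char,  A ≐ float,  float ≐ float.
Bind R := char; no other remaining equation mentions R. Substituting into the earlier bindings gives B := char, U := io(pair(char,char)).
Bind A := float; no other remaining equation mentions A. Substituting into the earlier bindings gives E := io(float), S2 := float.
Delete trivial equation float ≐ float.
MGU = { E -> io(float), S2 -> float, B -> char, U -> io(pair(char,char)), R -> char, A -> float }, so U -> io(pair(char,char)).

io(pair(char,char))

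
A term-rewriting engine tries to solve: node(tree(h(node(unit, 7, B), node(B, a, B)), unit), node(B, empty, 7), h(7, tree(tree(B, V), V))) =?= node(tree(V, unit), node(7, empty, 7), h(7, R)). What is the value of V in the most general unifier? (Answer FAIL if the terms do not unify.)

h(node(unit, 7, 7), node(7, a, 7))

Decompose node/3: tree(h(node(unit, 7, B), node(B, a, B)), unit) =?= tree(V, unit),  node(B, empty, 7) =?= node(7, empty, 7),  h(7, tree(tree(B, V), V)) =?= h(7, R).
Decompose tree/2: h(node(unit, 7, B), node(B, a, B)) =?= V,  unit =?= unit.
Bind V := h(node(unit, 7, B), node(B, a, B)); substituting into the one remaining equation that mentions V gives: h(7, tree(tree(B, h(node(unit, 7, B), node(B, a, B))), h(node(unit, 7, B), node(B, a, B)))) =?= h(7, R).
Delete trivial equation unit =?= unit.
Decompose node/3: B =?= 7,  empty =?= empty,  7 =?= 7.
Bind B := 7; substituting into the one remaining equation that mentions B gives: h(7, tree(tree(7, h(node(unit, 7, 7), node(7, a, 7))), h(node(unit, 7, 7), node(7, a, 7)))) =?= h(7, R). Substituting into the earlier binding gives V := h(node(unit, 7, 7), node(7, a, 7)).
Delete trivial equation empty =?= empty.
Delete trivial equation 7 =?= 7.
Decompose h/2: 7 =?= 7,  tree(tree(7, h(node(unit, 7, 7), node(7, a, 7))), h(node(unit, 7, 7), node(7, a, 7))) =?= R.
Delete trivial equation 7 =?= 7.
Bind R := tree(tree(7, h(node(unit, 7, 7), node(7, a, 7))), h(node(unit, 7, 7), node(7, a, 7))).
MGU = { V ↦ h(node(unit, 7, 7), node(7, a, 7)), B ↦ 7, R ↦ tree(tree(7, h(node(unit, 7, 7), node(7, a, 7))), h(node(unit, 7, 7), node(7, a, 7))) }, so V ↦ h(node(unit, 7, 7), node(7, a, 7)).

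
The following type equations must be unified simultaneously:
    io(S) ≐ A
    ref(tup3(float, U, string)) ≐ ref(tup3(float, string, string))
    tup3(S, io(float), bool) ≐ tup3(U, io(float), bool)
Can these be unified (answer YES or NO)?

YES

Bind A := io(S); no other remaining equation mentions A.
Decompose ref/1: tup3(float, U, string) ≐ tup3(float, string, string).
Decompose tup3/3: float ≐ float,  U ≐ string,  string ≐ string.
Delete trivial equation float ≐ float.
Bind U := string; substituting into the one remaining equation that mentions U gives: tup3(S, io(float), bool) ≐ tup3(string, io(float), bool).
Delete trivial equation string ≐ string.
Decompose tup3/3: S ≐ string,  io(float) ≐ io(float),  bool ≐ bool.
Bind S := string; no other remaining equation mentions S. Substituting into the earlier binding gives A := io(string).
Delete trivial equation io(float) ≐ io(float).
Delete trivial equation bool ≐ bool.
No equations remain and no clash or occurs-check failure arose, so a unifier exists.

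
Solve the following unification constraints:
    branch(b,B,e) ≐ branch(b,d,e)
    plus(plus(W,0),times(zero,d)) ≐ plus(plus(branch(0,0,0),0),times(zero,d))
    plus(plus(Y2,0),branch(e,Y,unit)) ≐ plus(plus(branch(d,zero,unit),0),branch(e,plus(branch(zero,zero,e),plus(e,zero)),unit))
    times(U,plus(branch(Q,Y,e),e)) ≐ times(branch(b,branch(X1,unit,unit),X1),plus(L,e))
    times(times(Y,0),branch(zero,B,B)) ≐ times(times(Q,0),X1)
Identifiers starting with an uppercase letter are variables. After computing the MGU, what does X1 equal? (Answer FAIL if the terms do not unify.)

branch(zero,d,d)

Decompose branch/3: b ≐ b,  B ≐ d,  e ≐ e.
Delete trivial equation b ≐ b.
Bind B := d; substituting into the one remaining equation that mentions B gives: times(times(Y,0),branch(zero,d,d)) ≐ times(times(Q,0),X1).
Delete trivial equation e ≐ e.
Decompose plus/2: plus(W,0) ≐ plus(branch(0,0,0),0),  times(zero,d) ≐ times(zero,d).
Decompose plus/2: W ≐ branch(0,0,0),  0 ≐ 0.
Bind W := branch(0,0,0); no other remaining equation mentions W.
Delete trivial equation 0 ≐ 0.
Delete trivial equation times(zero,d) ≐ times(zero,d).
Decompose plus/2: plus(Y2,0) ≐ plus(branch(d,zero,unit),0),  branch(e,Y,unit) ≐ branch(e,plus(branch(zero,zero,e),plus(e,zero)),unit).
Decompose plus/2: Y2 ≐ branch(d,zero,unit),  0 ≐ 0.
Bind Y2 := branch(d,zero,unit); no other remaining equation mentions Y2.
Delete trivial equation 0 ≐ 0.
Decompose branch/3: e ≐ e,  Y ≐ plus(branch(zero,zero,e),plus(e,zero)),  unit ≐ unit.
Delete trivial equation e ≐ e.
Bind Y := plus(branch(zero,zero,e),plus(e,zero)); substituting into the 2 remaining equations that mention Y gives: times(U,plus(branch(Q,plus(branch(zero,zero,e),plus(e,zero)),e),e)) ≐ times(branch(b,branch(X1,unit,unit),X1),plus(L,e)),  times(times(plus(branch(zero,zero,e),plus(e,zero)),0),branch(zero,d,d)) ≐ times(times(Q,0),X1).
Delete trivial equation unit ≐ unit.
Decompose times/2: U ≐ branch(b,branch(X1,unit,unit),X1),  plus(branch(Q,plus(branch(zero,zero,e),plus(e,zero)),e),e) ≐ plus(L,e).
Bind U := branch(b,branch(X1,unit,unit),X1); no other remaining equation mentions U.
Decompose plus/2: branch(Q,plus(branch(zero,zero,e),plus(e,zero)),e) ≐ L,  e ≐ e.
Bind L := branch(Q,plus(branch(zero,zero,e),plus(e,zero)),e); no other remaining equation mentions L.
Delete trivial equation e ≐ e.
Decompose times/2: times(plus(branch(zero,zero,e),plus(e,zero)),0) ≐ times(Q,0),  branch(zero,d,d) ≐ X1.
Decompose times/2: plus(branch(zero,zero,e),plus(e,zero)) ≐ Q,  0 ≐ 0.
Bind Q := plus(branch(zero,zero,e),plus(e,zero)); no other remaining equation mentions Q. Substituting into the earlier binding gives L := branch(plus(branch(zero,zero,e),plus(e,zero)),plus(branch(zero,zero,e),plus(e,zero)),e).
Delete trivial equation 0 ≐ 0.
Bind X1 := branch(zero,d,d). Substituting into the earlier binding gives U := branch(b,branch(branch(zero,d,d),unit,unit),branch(zero,d,d)).
MGU = { B -> d, W -> branch(0,0,0), Y2 -> branch(d,zero,unit), Y -> plus(branch(zero,zero,e),plus(e,zero)), U -> branch(b,branch(branch(zero,d,d),unit,unit),branch(zero,d,d)), L -> branch(plus(branch(zero,zero,e),plus(e,zero)),plus(branch(zero,zero,e),plus(e,zero)),e), Q -> plus(branch(zero,zero,e),plus(e,zero)), X1 -> branch(zero,d,d) }, so X1 -> branch(zero,d,d).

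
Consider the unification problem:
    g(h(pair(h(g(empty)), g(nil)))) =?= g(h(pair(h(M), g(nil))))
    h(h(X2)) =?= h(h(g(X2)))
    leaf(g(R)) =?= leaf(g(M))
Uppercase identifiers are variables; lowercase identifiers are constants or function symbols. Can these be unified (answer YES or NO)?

Decompose g/1: h(pair(h(g(empty)), g(nil))) =?= h(pair(h(M), g(nil))).
Decompose h/1: pair(h(g(empty)), g(nil)) =?= pair(h(M), g(nil)).
Decompose pair/2: h(g(empty)) =?= h(M),  g(nil) =?= g(nil).
Decompose h/1: g(empty) =?= M.
Bind M := g(empty); substituting into the one remaining equation that mentions M gives: leaf(g(R)) =?= leaf(g(g(empty))).
Delete trivial equation g(nil) =?= g(nil).
Decompose h/1: h(X2) =?= h(g(X2)).
Decompose h/1: X2 =?= g(X2).
Occurs check fails: X2 occurs in g(X2); the equation X2 =?= g(X2) has no finite solution.

NO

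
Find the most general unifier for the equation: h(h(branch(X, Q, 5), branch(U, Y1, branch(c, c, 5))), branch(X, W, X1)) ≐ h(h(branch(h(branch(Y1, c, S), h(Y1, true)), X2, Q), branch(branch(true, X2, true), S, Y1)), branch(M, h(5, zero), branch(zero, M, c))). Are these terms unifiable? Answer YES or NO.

Decompose h/2: h(branch(X, Q, 5), branch(U, Y1, branch(c, c, 5))) ≐ h(branch(h(branch(Y1, c, S), h(Y1, true)), X2, Q), branch(branch(true, X2, true), S, Y1)),  branch(X, W, X1) ≐ branch(M, h(5, zero), branch(zero, M, c)).
Decompose h/2: branch(X, Q, 5) ≐ branch(h(branch(Y1, c, S), h(Y1, true)), X2, Q),  branch(U, Y1, branch(c, c, 5)) ≐ branch(branch(true, X2, true), S, Y1).
Decompose branch/3: X ≐ h(branch(Y1, c, S), h(Y1, true)),  Q ≐ X2,  5 ≐ Q.
Bind X := h(branch(Y1, c, S), h(Y1, true)); substituting into the one remaining equation that mentions X gives: branch(h(branch(Y1, c, S), h(Y1, true)), W, X1) ≐ branch(M, h(5, zero), branch(zero, M, c)).
Bind Q := X2; substituting into the one remaining equation that mentions Q gives: 5 ≐ X2.
Bind X2 := 5; substituting into the one remaining equation that mentions X2 gives: branch(U, Y1, branch(c, c, 5)) ≐ branch(branch(true, 5, true), S, Y1). Substituting into the earlier binding gives Q := 5.
Decompose branch/3: U ≐ branch(true, 5, true),  Y1 ≐ S,  branch(c, c, 5) ≐ Y1.
Bind U := branch(true, 5, true); no other remaining equation mentions U.
Bind Y1 := S; substituting into the remaining equations gives: branch(c, c, 5) ≐ S,  branch(h(branch(S, c, S), h(S, true)), W, X1) ≐ branch(M, h(5, zero), branch(zero, M, c)). Substituting into the earlier binding gives X := h(branch(S, c, S), h(S, true)).
Bind S := branch(c, c, 5); substituting into the remaining equation gives: branch(h(branch(branch(c, c, 5), c, branch(c, c, 5)), h(branch(c, c, 5), true)), W, X1) ≐ branch(M, h(5, zero), branch(zero, M, c)). Substituting into the earlier bindings gives X := h(branch(branch(c, c, 5), c, branch(c, c, 5)), h(branch(c, c, 5), true)), Y1 := branch(c, c, 5).
Decompose branch/3: h(branch(branch(c, c, 5), c, branch(c, c, 5)), h(branch(c, c, 5), true)) ≐ M,  W ≐ h(5, zero),  X1 ≐ branch(zero, M, c).
Bind M := h(branch(branch(c, c, 5), c, branch(c, c, 5)), h(branch(c, c, 5), true)); substituting into the one remaining equation that mentions M gives: X1 ≐ branch(zero, h(branch(branch(c, c, 5), c, branch(c, c, 5)), h(branch(c, c, 5), true)), c).
Bind W := h(5, zero); no other remaining equation mentions W.
Bind X1 := branch(zero, h(branch(branch(c, c, 5), c, branch(c, c, 5)), h(branch(c, c, 5), true)), c).
No equations remain and no clash or occurs-check failure arose, so a unifier exists.

YES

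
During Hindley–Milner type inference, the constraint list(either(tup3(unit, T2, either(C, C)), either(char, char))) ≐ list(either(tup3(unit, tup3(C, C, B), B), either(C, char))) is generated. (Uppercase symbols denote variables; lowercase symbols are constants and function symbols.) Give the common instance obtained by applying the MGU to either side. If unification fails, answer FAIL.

list(either(tup3(unit, tup3(char, char, either(char, char)), either(char, char)), either(char, char)))

Decompose list/1: either(tup3(unit, T2, either(C, C)), either(char, char)) ≐ either(tup3(unit, tup3(C, C, B), B), either(C, char)).
Decompose either/2: tup3(unit, T2, either(C, C)) ≐ tup3(unit, tup3(C, C, B), B),  either(char, char) ≐ either(C, char).
Decompose tup3/3: unit ≐ unit,  T2 ≐ tup3(C, C, B),  either(C, C) ≐ B.
Delete trivial equation unit ≐ unit.
Bind T2 := tup3(C, C, B); no other remaining equation mentions T2.
Bind B := either(C, C); no other remaining equation mentions B. Substituting into the earlier binding gives T2 := tup3(C, C, either(C, C)).
Decompose either/2: char ≐ C,  char ≐ char.
Bind C := char; no other remaining equation mentions C. Substituting into the earlier bindings gives T2 := tup3(char, char, either(char, char)), B := either(char, char).
Delete trivial equation char ≐ char.
Applying the MGU to either side gives list(either(tup3(unit, tup3(char, char, either(char, char)), either(char, char)), either(char, char))).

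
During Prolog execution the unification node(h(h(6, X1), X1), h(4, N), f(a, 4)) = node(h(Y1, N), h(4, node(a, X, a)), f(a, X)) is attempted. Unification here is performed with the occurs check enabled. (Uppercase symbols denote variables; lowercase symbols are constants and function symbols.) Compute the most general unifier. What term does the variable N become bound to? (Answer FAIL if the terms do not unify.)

node(a, 4, a)

Decompose node/3: h(h(6, X1), X1) = h(Y1, N),  h(4, N) = h(4, node(a, X, a)),  f(a, 4) = f(a, X).
Decompose h/2: h(6, X1) = Y1,  X1 = N.
Bind Y1 := h(6, X1); no other remaining equation mentions Y1.
Bind X1 := N; no other remaining equation mentions X1. Substituting into the earlier binding gives Y1 := h(6, N).
Decompose h/2: 4 = 4,  N = node(a, X, a).
Delete trivial equation 4 = 4.
Bind N := node(a, X, a); no other remaining equation mentions N. Substituting into the earlier bindings gives Y1 := h(6, node(a, X, a)), X1 := node(a, X, a).
Decompose f/2: a = a,  4 = X.
Delete trivial equation a = a.
Bind X := 4. Substituting into the earlier bindings gives Y1 := h(6, node(a, 4, a)), X1 := node(a, 4, a), N := node(a, 4, a).
MGU = { Y1 ↦ h(6, node(a, 4, a)), X1 ↦ node(a, 4, a), N ↦ node(a, 4, a), X ↦ 4 }, so N ↦ node(a, 4, a).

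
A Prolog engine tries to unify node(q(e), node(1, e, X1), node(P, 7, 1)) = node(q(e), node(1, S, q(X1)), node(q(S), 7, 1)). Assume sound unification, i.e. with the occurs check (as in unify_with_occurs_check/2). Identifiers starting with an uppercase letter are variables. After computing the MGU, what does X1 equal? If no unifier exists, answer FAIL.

Decompose node/3: q(e) = q(e),  node(1, e, X1) = node(1, S, q(X1)),  node(P, 7, 1) = node(q(S), 7, 1).
Delete trivial equation q(e) = q(e).
Decompose node/3: 1 = 1,  e = S,  X1 = q(X1).
Delete trivial equation 1 = 1.
Bind S := e; substituting into the one remaining equation that mentions S gives: node(P, 7, 1) = node(q(e), 7, 1).
Occurs check fails: X1 occurs in q(X1); the equation X1 = q(X1) has no finite solution.

FAIL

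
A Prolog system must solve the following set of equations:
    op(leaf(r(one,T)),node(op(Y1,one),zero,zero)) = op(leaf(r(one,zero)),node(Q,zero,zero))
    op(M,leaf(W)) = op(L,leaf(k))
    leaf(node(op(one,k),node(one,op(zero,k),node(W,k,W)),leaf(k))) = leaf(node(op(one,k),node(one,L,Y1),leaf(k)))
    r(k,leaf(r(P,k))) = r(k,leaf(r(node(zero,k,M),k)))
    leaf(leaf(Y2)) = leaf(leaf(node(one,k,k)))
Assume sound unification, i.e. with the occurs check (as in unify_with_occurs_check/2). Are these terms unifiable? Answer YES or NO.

Decompose op/2: leaf(r(one,T)) = leaf(r(one,zero)),  node(op(Y1,one),zero,zero) = node(Q,zero,zero).
Decompose leaf/1: r(one,T) = r(one,zero).
Decompose r/2: one = one,  T = zero.
Delete trivial equation one = one.
Bind T := zero; no other remaining equation mentions T.
Decompose node/3: op(Y1,one) = Q,  zero = zero,  zero = zero.
Bind Q := op(Y1,one); no other remaining equation mentions Q.
Delete trivial equation zero = zero.
Delete trivial equation zero = zero.
Decompose op/2: M = L,  leaf(W) = leaf(k).
Bind M := L; substituting into the one remaining equation that mentions M gives: r(k,leaf(r(P,k))) = r(k,leaf(r(node(zero,k,L),k))).
Decompose leaf/1: W = k.
Bind W := k; substituting into the one remaining equation that mentions W gives: leaf(node(op(one,k),node(one,op(zero,k),node(k,k,k)),leaf(k))) = leaf(node(op(one,k),node(one,L,Y1),leaf(k))).
Decompose leaf/1: node(op(one,k),node(one,op(zero,k),node(k,k,k)),leaf(k)) = node(op(one,k),node(one,L,Y1),leaf(k)).
Decompose node/3: op(one,k) = op(one,k),  node(one,op(zero,k),node(k,k,k)) = node(one,L,Y1),  leaf(k) = leaf(k).
Delete trivial equation op(one,k) = op(one,k).
Decompose node/3: one = one,  op(zero,k) = L,  node(k,k,k) = Y1.
Delete trivial equation one = one.
Bind L := op(zero,k); substituting into the one remaining equation that mentions L gives: r(k,leaf(r(P,k))) = r(k,leaf(r(node(zero,k,op(zero,k)),k))). Substituting into the earlier binding gives M := op(zero,k).
Bind Y1 := node(k,k,k); no other remaining equation mentions Y1. Substituting into the earlier binding gives Q := op(node(k,k,k),one).
Delete trivial equation leaf(k) = leaf(k).
Decompose r/2: k = k,  leaf(r(P,k)) = leaf(r(node(zero,k,op(zero,k)),k)).
Delete trivial equation k = k.
Decompose leaf/1: r(P,k) = r(node(zero,k,op(zero,k)),k).
Decompose r/2: P = node(zero,k,op(zero,k)),  k = k.
Bind P := node(zero,k,op(zero,k)); no other remaining equation mentions P.
Delete trivial equation k = k.
Decompose leaf/1: leaf(Y2) = leaf(node(one,k,k)).
Decompose leaf/1: Y2 = node(one,k,k).
Bind Y2 := node(one,k,k).
No equations remain and no clash or occurs-check failure arose, so a unifier exists.

YES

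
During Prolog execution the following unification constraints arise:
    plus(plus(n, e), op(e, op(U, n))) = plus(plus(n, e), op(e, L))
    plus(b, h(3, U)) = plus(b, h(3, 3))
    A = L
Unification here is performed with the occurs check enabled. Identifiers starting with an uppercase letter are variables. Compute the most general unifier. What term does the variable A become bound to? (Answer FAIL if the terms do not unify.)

op(3, n)

Decompose plus/2: plus(n, e) = plus(n, e),  op(e, op(U, n)) = op(e, L).
Delete trivial equation plus(n, e) = plus(n, e).
Decompose op/2: e = e,  op(U, n) = L.
Delete trivial equation e = e.
Bind L := op(U, n); substituting into the one remaining equation that mentions L gives: A = op(U, n).
Decompose plus/2: b = b,  h(3, U) = h(3, 3).
Delete trivial equation b = b.
Decompose h/2: 3 = 3,  U = 3.
Delete trivial equation 3 = 3.
Bind U := 3; substituting into the remaining equation gives: A = op(3, n). Substituting into the earlier binding gives L := op(3, n).
Bind A := op(3, n).
MGU = { L ↦ op(3, n), U ↦ 3, A ↦ op(3, n) }, so A ↦ op(3, n).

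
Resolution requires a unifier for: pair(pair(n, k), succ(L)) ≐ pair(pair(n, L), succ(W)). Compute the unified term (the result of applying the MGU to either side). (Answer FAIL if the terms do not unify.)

pair(pair(n, k), succ(k))

Decompose pair/2: pair(n, k) ≐ pair(n, L),  succ(L) ≐ succ(W).
Decompose pair/2: n ≐ n,  k ≐ L.
Delete trivial equation n ≐ n.
Bind L := k; substituting into the remaining equation gives: succ(k) ≐ succ(W).
Decompose succ/1: k ≐ W.
Bind W := k.
Applying the MGU to either side gives pair(pair(n, k), succ(k)).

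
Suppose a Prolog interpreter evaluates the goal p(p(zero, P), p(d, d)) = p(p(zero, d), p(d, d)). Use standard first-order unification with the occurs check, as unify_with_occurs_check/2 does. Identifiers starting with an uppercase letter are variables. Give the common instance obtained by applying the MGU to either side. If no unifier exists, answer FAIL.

Decompose p/2: p(zero, P) = p(zero, d),  p(d, d) = p(d, d).
Decompose p/2: zero = zero,  P = d.
Delete trivial equation zero = zero.
Bind P := d; no other remaining equation mentions P.
Delete trivial equation p(d, d) = p(d, d).
Applying the MGU to either side gives p(p(zero, d), p(d, d)).

p(p(zero, d), p(d, d))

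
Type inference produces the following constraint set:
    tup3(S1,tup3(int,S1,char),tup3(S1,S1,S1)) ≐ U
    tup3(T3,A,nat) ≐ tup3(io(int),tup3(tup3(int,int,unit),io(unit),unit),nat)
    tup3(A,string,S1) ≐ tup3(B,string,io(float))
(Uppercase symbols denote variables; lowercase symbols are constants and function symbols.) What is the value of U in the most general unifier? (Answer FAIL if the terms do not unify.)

Bind U := tup3(S1,tup3(int,S1,char),tup3(S1,S1,S1)); no other remaining equation mentions U.
Decompose tup3/3: T3 ≐ io(int),  A ≐ tup3(tup3(int,int,unit),io(unit),unit),  nat ≐ nat.
Bind T3 := io(int); no other remaining equation mentions T3.
Bind A := tup3(tup3(int,int,unit),io(unit),unit); substituting into the one remaining equation that mentions A gives: tup3(tup3(tup3(int,int,unit),io(unit),unit),string,S1) ≐ tup3(B,string,io(float)).
Delete trivial equation nat ≐ nat.
Decompose tup3/3: tup3(tup3(int,int,unit),io(unit),unit) ≐ B,  string ≐ string,  S1 ≐ io(float).
Bind B := tup3(tup3(int,int,unit),io(unit),unit); no other remaining equation mentions B.
Delete trivial equation string ≐ string.
Bind S1 := io(float). Substituting into the earlier binding gives U := tup3(io(float),tup3(int,io(float),char),tup3(io(float),io(float),io(float))).
MGU = { U ↦ tup3(io(float),tup3(int,io(float),char),tup3(io(float),io(float),io(float))), T3 ↦ io(int), A ↦ tup3(tup3(int,int,unit),io(unit),unit), B ↦ tup3(tup3(int,int,unit),io(unit),unit), S1 ↦ io(float) }, so U ↦ tup3(io(float),tup3(int,io(float),char),tup3(io(float),io(float),io(float))).

tup3(io(float),tup3(int,io(float),char),tup3(io(float),io(float),io(float)))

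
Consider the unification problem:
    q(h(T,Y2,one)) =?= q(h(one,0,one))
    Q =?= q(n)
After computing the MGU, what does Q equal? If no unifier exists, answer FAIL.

Decompose q/1: h(T,Y2,one) =?= h(one,0,one).
Decompose h/3: T =?= one,  Y2 =?= 0,  one =?= one.
Bind T := one; no other remaining equation mentions T.
Bind Y2 := 0; no other remaining equation mentions Y2.
Delete trivial equation one =?= one.
Bind Q := q(n).
MGU = { T -> one, Y2 -> 0, Q -> q(n) }, so Q -> q(n).

q(n)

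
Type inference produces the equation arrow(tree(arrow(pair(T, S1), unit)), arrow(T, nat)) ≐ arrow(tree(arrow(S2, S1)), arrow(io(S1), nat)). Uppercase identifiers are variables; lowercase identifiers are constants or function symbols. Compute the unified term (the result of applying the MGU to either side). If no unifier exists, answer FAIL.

Decompose arrow/2: tree(arrow(pair(T, S1), unit)) ≐ tree(arrow(S2, S1)),  arrow(T, nat) ≐ arrow(io(S1), nat).
Decompose tree/1: arrow(pair(T, S1), unit) ≐ arrow(S2, S1).
Decompose arrow/2: pair(T, S1) ≐ S2,  unit ≐ S1.
Bind S2 := pair(T, S1); no other remaining equation mentions S2.
Bind S1 := unit; substituting into the remaining equation gives: arrow(T, nat) ≐ arrow(io(unit), nat). Substituting into the earlier binding gives S2 := pair(T, unit).
Decompose arrow/2: T ≐ io(unit),  nat ≐ nat.
Bind T := io(unit); no other remaining equation mentions T. Substituting into the earlier binding gives S2 := pair(io(unit), unit).
Delete trivial equation nat ≐ nat.
Applying the MGU to either side gives arrow(tree(arrow(pair(io(unit), unit), unit)), arrow(io(unit), nat)).

arrow(tree(arrow(pair(io(unit), unit), unit)), arrow(io(unit), nat))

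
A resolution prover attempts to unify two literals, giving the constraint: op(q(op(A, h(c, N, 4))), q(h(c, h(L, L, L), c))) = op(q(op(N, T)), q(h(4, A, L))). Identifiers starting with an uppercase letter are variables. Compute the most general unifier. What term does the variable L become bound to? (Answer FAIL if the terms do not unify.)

FAIL

Decompose op/2: q(op(A, h(c, N, 4))) = q(op(N, T)),  q(h(c, h(L, L, L), c)) = q(h(4, A, L)).
Decompose q/1: op(A, h(c, N, 4)) = op(N, T).
Decompose op/2: A = N,  h(c, N, 4) = T.
Bind A := N; substituting into the one remaining equation that mentions A gives: q(h(c, h(L, L, L), c)) = q(h(4, N, L)).
Bind T := h(c, N, 4); no other remaining equation mentions T.
Decompose q/1: h(c, h(L, L, L), c) = h(4, N, L).
Decompose h/3: c = 4,  h(L, L, L) = N,  c = L.
Clash: constants c and 4 differ; no unifier exists.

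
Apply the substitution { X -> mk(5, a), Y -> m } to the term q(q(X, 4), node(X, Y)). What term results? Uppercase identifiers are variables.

Replace each occurrence of X with mk(5, a).
Replace each occurrence of Y with m.
Result: q(q(mk(5, a), 4), node(mk(5, a), m)).

q(q(mk(5, a), 4), node(mk(5, a), m))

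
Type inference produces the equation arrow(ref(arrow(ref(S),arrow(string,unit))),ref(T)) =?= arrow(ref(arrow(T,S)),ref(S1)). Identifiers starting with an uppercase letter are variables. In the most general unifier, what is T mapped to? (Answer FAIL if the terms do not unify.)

Decompose arrow/2: ref(arrow(ref(S),arrow(string,unit))) =?= ref(arrow(T,S)),  ref(T) =?= ref(S1).
Decompose ref/1: arrow(ref(S),arrow(string,unit)) =?= arrow(T,S).
Decompose arrow/2: ref(S) =?= T,  arrow(string,unit) =?= S.
Bind T := ref(S); substituting into the one remaining equation that mentions T gives: ref(ref(S)) =?= ref(S1).
Bind S := arrow(string,unit); substituting into the remaining equation gives: ref(ref(arrow(string,unit))) =?= ref(S1). Substituting into the earlier binding gives T := ref(arrow(string,unit)).
Decompose ref/1: ref(arrow(string,unit)) =?= S1.
Bind S1 := ref(arrow(string,unit)).
MGU = { T -> ref(arrow(string,unit)), S -> arrow(string,unit), S1 -> ref(arrow(string,unit)) }, so T -> ref(arrow(string,unit)).

ref(arrow(string,unit))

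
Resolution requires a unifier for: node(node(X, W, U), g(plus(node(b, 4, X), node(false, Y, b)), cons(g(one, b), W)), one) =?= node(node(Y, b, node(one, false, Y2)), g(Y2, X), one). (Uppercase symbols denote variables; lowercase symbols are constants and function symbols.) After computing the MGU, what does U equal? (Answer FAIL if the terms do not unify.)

Decompose node/3: node(X, W, U) =?= node(Y, b, node(one, false, Y2)),  g(plus(node(b, 4, X), node(false, Y, b)), cons(g(one, b), W)) =?= g(Y2, X),  one =?= one.
Decompose node/3: X =?= Y,  W =?= b,  U =?= node(one, false, Y2).
Bind X := Y; substituting into the one remaining equation that mentions X gives: g(plus(node(b, 4, Y), node(false, Y, b)), cons(g(one, b), W)) =?= g(Y2, Y).
Bind W := b; substituting into the one remaining equation that mentions W gives: g(plus(node(b, 4, Y), node(false, Y, b)), cons(g(one, b), b)) =?= g(Y2, Y).
Bind U := node(one, false, Y2); no other remaining equation mentions U.
Decompose g/2: plus(node(b, 4, Y), node(false, Y, b)) =?= Y2,  cons(g(one, b), b) =?= Y.
Bind Y2 := plus(node(b, 4, Y), node(false, Y, b)); no other remaining equation mentions Y2. Substituting into the earlier binding gives U := node(one, false, plus(node(b, 4, Y), node(false, Y, b))).
Bind Y := cons(g(one, b), b); no other remaining equation mentions Y. Substituting into the earlier bindings gives X := cons(g(one, b), b), U := node(one, false, plus(node(b, 4, cons(g(one, b), b)), node(false, cons(g(one, b), b), b))), Y2 := plus(node(b, 4, cons(g(one, b), b)), node(false, cons(g(one, b), b), b)).
Delete trivial equation one =?= one.
MGU = { X ↦ cons(g(one, b), b), W ↦ b, U ↦ node(one, false, plus(node(b, 4, cons(g(one, b), b)), node(false, cons(g(one, b), b), b))), Y2 ↦ plus(node(b, 4, cons(g(one, b), b)), node(false, cons(g(one, b), b), b)), Y ↦ cons(g(one, b), b) }, so U ↦ node(one, false, plus(node(b, 4, cons(g(one, b), b)), node(false, cons(g(one, b), b), b))).

node(one, false, plus(node(b, 4, cons(g(one, b), b)), node(false, cons(g(one, b), b), b)))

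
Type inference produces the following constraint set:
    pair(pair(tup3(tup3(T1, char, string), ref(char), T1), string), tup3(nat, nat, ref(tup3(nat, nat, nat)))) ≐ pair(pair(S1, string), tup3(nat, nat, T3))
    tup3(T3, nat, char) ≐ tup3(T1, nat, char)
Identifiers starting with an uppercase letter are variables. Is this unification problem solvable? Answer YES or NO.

Decompose pair/2: pair(tup3(tup3(T1, char, string), ref(char), T1), string) ≐ pair(S1, string),  tup3(nat, nat, ref(tup3(nat, nat, nat))) ≐ tup3(nat, nat, T3).
Decompose pair/2: tup3(tup3(T1, char, string), ref(char), T1) ≐ S1,  string ≐ string.
Bind S1 := tup3(tup3(T1, char, string), ref(char), T1); no other remaining equation mentions S1.
Delete trivial equation string ≐ string.
Decompose tup3/3: nat ≐ nat,  nat ≐ nat,  ref(tup3(nat, nat, nat)) ≐ T3.
Delete trivial equation nat ≐ nat.
Delete trivial equation nat ≐ nat.
Bind T3 := ref(tup3(nat, nat, nat)); substituting into the remaining equation gives: tup3(ref(tup3(nat, nat, nat)), nat, char) ≐ tup3(T1, nat, char).
Decompose tup3/3: ref(tup3(nat, nat, nat)) ≐ T1,  nat ≐ nat,  char ≐ char.
Bind T1 := ref(tup3(nat, nat, nat)); no other remaining equation mentions T1. Substituting into the earlier binding gives S1 := tup3(tup3(ref(tup3(nat, nat, nat)), char, string), ref(char), ref(tup3(nat, nat, nat))).
Delete trivial equation nat ≐ nat.
Delete trivial equation char ≐ char.
No equations remain and no clash or occurs-check failure arose, so a unifier exists.

YES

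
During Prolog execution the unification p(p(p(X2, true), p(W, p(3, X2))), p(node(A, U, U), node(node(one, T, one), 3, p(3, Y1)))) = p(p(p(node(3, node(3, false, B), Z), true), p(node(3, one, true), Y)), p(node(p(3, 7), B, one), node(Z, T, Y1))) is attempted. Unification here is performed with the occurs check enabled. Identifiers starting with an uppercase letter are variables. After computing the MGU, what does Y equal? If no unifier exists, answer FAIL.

Decompose p/2: p(p(X2, true), p(W, p(3, X2))) = p(p(node(3, node(3, false, B), Z), true), p(node(3, one, true), Y)),  p(node(A, U, U), node(node(one, T, one), 3, p(3, Y1))) = p(node(p(3, 7), B, one), node(Z, T, Y1)).
Decompose p/2: p(X2, true) = p(node(3, node(3, false, B), Z), true),  p(W, p(3, X2)) = p(node(3, one, true), Y).
Decompose p/2: X2 = node(3, node(3, false, B), Z),  true = true.
Bind X2 := node(3, node(3, false, B), Z); substituting into the one remaining equation that mentions X2 gives: p(W, p(3, node(3, node(3, false, B), Z))) = p(node(3, one, true), Y).
Delete trivial equation true = true.
Decompose p/2: W = node(3, one, true),  p(3, node(3, node(3, false, B), Z)) = Y.
Bind W := node(3, one, true); no other remaining equation mentions W.
Bind Y := p(3, node(3, node(3, false, B), Z)); no other remaining equation mentions Y.
Decompose p/2: node(A, U, U) = node(p(3, 7), B, one),  node(node(one, T, one), 3, p(3, Y1)) = node(Z, T, Y1).
Decompose node/3: A = p(3, 7),  U = B,  U = one.
Bind A := p(3, 7); no other remaining equation mentions A.
Bind U := B; substituting into the one remaining equation that mentions U gives: B = one.
Bind B := one; no other remaining equation mentions B. Substituting into the earlier bindings gives X2 := node(3, node(3, false, one), Z), Y := p(3, node(3, node(3, false, one), Z)), U := one.
Decompose node/3: node(one, T, one) = Z,  3 = T,  p(3, Y1) = Y1.
Bind Z := node(one, T, one); no other remaining equation mentions Z. Substituting into the earlier bindings gives X2 := node(3, node(3, false, one), node(one, T, one)), Y := p(3, node(3, node(3, false, one), node(one, T, one))).
Bind T := 3; no other remaining equation mentions T. Substituting into the earlier bindings gives X2 := node(3, node(3, false, one), node(one, 3, one)), Y := p(3, node(3, node(3, false, one), node(one, 3, one))), Z := node(one, 3, one).
Occurs check fails: Y1 occurs in p(3, Y1); the equation Y1 = p(3, Y1) has no finite solution.

FAIL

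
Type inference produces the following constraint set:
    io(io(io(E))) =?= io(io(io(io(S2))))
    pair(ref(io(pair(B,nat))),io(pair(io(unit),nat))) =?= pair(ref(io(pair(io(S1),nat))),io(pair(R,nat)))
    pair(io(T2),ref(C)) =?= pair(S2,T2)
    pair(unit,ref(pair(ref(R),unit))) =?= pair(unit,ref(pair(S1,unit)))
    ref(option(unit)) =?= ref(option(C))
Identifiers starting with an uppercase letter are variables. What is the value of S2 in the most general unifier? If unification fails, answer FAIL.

Decompose io/1: io(io(E)) =?= io(io(io(S2))).
Decompose io/1: io(E) =?= io(io(S2)).
Decompose io/1: E =?= io(S2).
Bind E := io(S2); no other remaining equation mentions E.
Decompose pair/2: ref(io(pair(B,nat))) =?= ref(io(pair(io(S1),nat))),  io(pair(io(unit),nat)) =?= io(pair(R,nat)).
Decompose ref/1: io(pair(B,nat)) =?= io(pair(io(S1),nat)).
Decompose io/1: pair(B,nat) =?= pair(io(S1),nat).
Decompose pair/2: B =?= io(S1),  nat =?= nat.
Bind B := io(S1); no other remaining equation mentions B.
Delete trivial equation nat =?= nat.
Decompose io/1: pair(io(unit),nat) =?= pair(R,nat).
Decompose pair/2: io(unit) =?= R,  nat =?= nat.
Bind R := io(unit); substituting into the one remaining equation that mentions R gives: pair(unit,ref(pair(ref(io(unit)),unit))) =?= pair(unit,ref(pair(S1,unit))).
Delete trivial equation nat =?= nat.
Decompose pair/2: io(T2) =?= S2,  ref(C) =?= T2.
Bind S2 := io(T2); no other remaining equation mentions S2. Substituting into the earlier binding gives E := io(io(T2)).
Bind T2 := ref(C); no other remaining equation mentions T2. Substituting into the earlier bindings gives E := io(io(ref(C))), S2 := io(ref(C)).
Decompose pair/2: unit =?= unit,  ref(pair(ref(io(unit)),unit)) =?= ref(pair(S1,unit)).
Delete trivial equation unit =?= unit.
Decompose ref/1: pair(ref(io(unit)),unit) =?= pair(S1,unit).
Decompose pair/2: ref(io(unit)) =?= S1,  unit =?= unit.
Bind S1 := ref(io(unit)); no other remaining equation mentions S1. Substituting into the earlier binding gives B := io(ref(io(unit))).
Delete trivial equation unit =?= unit.
Decompose ref/1: option(unit) =?= option(C).
Decompose option/1: unit =?= C.
Bind C := unit. Substituting into the earlier bindings gives E := io(io(ref(unit))), S2 := io(ref(unit)), T2 := ref(unit).
MGU = { E ↦ io(io(ref(unit))), B ↦ io(ref(io(unit))), R ↦ io(unit), S2 ↦ io(ref(unit)), T2 ↦ ref(unit), S1 ↦ ref(io(unit)), C ↦ unit }, so S2 ↦ io(ref(unit)).

io(ref(unit))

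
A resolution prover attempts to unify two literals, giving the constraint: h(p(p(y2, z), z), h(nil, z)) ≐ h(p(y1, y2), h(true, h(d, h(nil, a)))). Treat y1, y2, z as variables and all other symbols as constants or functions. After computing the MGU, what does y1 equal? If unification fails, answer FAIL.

Decompose h/2: p(p(y2, z), z) ≐ p(y1, y2),  h(nil, z) ≐ h(true, h(d, h(nil, a))).
Decompose p/2: p(y2, z) ≐ y1,  z ≐ y2.
Bind y1 := p(y2, z); no other remaining equation mentions y1.
Bind z := y2; substituting into the remaining equation gives: h(nil, y2) ≐ h(true, h(d, h(nil, a))). Substituting into the earlier binding gives y1 := p(y2, y2).
Decompose h/2: nil ≐ true,  y2 ≐ h(d, h(nil, a)).
Clash: constants nil and true differ; no unifier exists.

FAIL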